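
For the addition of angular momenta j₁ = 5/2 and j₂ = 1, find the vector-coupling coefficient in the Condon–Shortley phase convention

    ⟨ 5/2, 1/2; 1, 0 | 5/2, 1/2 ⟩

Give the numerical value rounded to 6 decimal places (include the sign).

j₁+j₂−J=1  J+j₁−j₂=4  J−j₁+j₂=1  j₁+j₂+J+1=7
(j₁±m₁, j₂±m₂, J±M) = (3,2,1,1,3,2)
P² = 144/35
sum k=0..1:
  [0] +1/4 = 1/4
  [1] −1/6 = -1/6
S = 1/12
C² = P²·S² = 1/35 ; C = +0.169031

+0.169031  (= +√(1/35))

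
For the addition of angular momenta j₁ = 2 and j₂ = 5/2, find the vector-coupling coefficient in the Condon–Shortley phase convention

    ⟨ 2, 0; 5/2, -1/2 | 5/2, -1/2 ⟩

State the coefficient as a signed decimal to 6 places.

−√(8/35) = -0.478091

j₁+j₂−J=2  J+j₁−j₂=2  J−j₁+j₂=3  j₁+j₂+J+1=8
(j₁±m₁, j₂±m₂, J±M) = (2,2,2,3,2,3)
P² = 72/35
sum k=0..2:
  [0] +1/8 = 1/8
  [1] −1/2 = -1/2
  [2] +1/24 = 1/24
S = -1/3
C² = P²·S² = 8/35 ; C = -0.478091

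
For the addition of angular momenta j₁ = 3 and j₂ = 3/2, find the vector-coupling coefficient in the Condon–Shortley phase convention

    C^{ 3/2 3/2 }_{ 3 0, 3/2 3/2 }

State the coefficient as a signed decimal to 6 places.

−√(1/35) ≈ -0.169031

triangle: 3!×3!×0!/7! = 36/5040
(j±m)!: 3!×3!×3!×0!×3!×0! = 1296
prefactor² = (2J+1)×Δ×N² = 1296/35
  k=3: −1/(3!×0!×0!×0!×3!×0!) = -1/36
Σ = -1/36  ⇒  CG² = 1296/35×(-1/36)² = 1/35
CG = −√(1/35) = -0.169031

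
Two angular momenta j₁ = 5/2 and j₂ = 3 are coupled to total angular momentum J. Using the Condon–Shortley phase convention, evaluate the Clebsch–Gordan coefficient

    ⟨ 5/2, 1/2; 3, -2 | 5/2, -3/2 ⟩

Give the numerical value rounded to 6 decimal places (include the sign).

-0.267261

j₁+j₂−J=3  J+j₁−j₂=2  J−j₁+j₂=3  j₁+j₂+J+1=9
(j₁±m₁, j₂±m₂, J±M) = (3,2,1,5,1,4)
P² = 288/7
sum k=0..1:
  [0] +1/24 = 1/24
  [1] −1/12 = -1/12
S = -1/24
C² = P²·S² = 1/14 ; C = -0.267261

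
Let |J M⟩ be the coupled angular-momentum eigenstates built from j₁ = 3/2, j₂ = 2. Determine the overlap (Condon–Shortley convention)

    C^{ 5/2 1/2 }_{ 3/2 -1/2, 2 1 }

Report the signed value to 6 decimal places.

√[6·1!2!3!/7! · 1!2!3!1!3!2!] = √(72/35)
  +(−1)^0/∏(0,1,2,3,0,0)! = 1/12  (running 1/12)
  +(−1)^1/∏(1,0,1,2,1,1)! = -1/2  (running -5/12)
⟨..|..⟩ = √(72/35)·(-5/12) = -0.597614

−√(5/14) ≈ -0.597614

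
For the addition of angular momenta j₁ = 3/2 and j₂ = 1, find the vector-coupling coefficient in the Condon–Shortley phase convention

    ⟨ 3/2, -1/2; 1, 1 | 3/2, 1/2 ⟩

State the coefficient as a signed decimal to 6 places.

-0.730297

j₁+j₂−J=1  J+j₁−j₂=2  J−j₁+j₂=1  j₁+j₂+J+1=5
(j₁±m₁, j₂±m₂, J±M) = (1,2,2,0,2,1)
P² = 8/15
sum k=1..1:
  [1] −1/1 = -1
S = -1
C² = P²·S² = 8/15 ; C = -0.730297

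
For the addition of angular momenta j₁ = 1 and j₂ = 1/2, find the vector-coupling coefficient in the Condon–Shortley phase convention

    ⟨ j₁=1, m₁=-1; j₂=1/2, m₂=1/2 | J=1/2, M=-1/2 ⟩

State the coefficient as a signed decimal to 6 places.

j₁+j₂−J=1  J+j₁−j₂=1  J−j₁+j₂=0  j₁+j₂+J+1=3
(j₁±m₁, j₂±m₂, J±M) = (0,2,1,0,0,1)
P² = 2/3
sum k=1..1:
  [1] −1/1 = -1
S = -1
C² = P²·S² = 2/3 ; C = -0.816497

−√(2/3) = -0.816497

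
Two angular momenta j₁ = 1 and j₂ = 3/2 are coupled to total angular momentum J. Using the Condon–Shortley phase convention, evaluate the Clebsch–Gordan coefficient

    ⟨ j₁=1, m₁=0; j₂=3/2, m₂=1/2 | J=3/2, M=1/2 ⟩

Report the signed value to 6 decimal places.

-0.258199

triangle: 1!·1!·2!/5! = 2/120
(j±m)!: 1!·1!·2!·1!·2!·1! = 4
prefactor² = (2J+1)·Δ·N² = 4/15
  k=0: +1/(0!·1!·1!·2!·0!·0!) = 1/2
  k=1: −1/(1!·0!·0!·1!·1!·1!) = -1
Σ = -1/2  ⇒  CG² = 4/15·(-1/2)² = 1/15
CG = −√(1/15) = -0.258199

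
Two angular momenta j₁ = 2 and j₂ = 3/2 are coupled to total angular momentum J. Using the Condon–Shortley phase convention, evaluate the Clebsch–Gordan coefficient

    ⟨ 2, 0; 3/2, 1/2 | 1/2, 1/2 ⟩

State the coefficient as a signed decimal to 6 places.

+√(1/5) = +0.447214

triangle: 3!×1!×0!/5! = 6/120
(j±m)!: 2!×2!×2!×1!×1!×0! = 8
prefactor² = (2J+1)×Δ×N² = 4/5
  k=2: +1/(2!×1!×0!×0!×1!×0!) = 1/2
Σ = 1/2  ⇒  CG² = 4/5×1/2² = 1/5
CG = +√(1/5) = +0.447214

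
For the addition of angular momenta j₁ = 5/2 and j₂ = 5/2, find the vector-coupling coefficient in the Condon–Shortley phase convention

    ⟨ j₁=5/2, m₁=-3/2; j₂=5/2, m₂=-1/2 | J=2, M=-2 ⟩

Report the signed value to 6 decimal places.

+0.566947  (= +√(9/28))

triangle: 3!·2!·2!/8! = 24/40320
(j±m)!: 1!·4!·2!·3!·0!·4! = 6912
prefactor² = (2J+1)·Δ·N² = 144/7
  k=2: +1/(2!·1!·2!·0!·0!·2!) = 1/8
Σ = 1/8  ⇒  CG² = 144/7·1/8² = 9/28
CG = +√(9/28) = +0.566947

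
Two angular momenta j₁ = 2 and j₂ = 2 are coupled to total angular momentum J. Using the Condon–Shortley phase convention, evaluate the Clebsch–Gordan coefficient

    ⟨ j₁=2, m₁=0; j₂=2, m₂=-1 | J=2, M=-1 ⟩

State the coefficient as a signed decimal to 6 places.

√[5·2!2!2!/7! · 2!2!1!3!1!3!] = √(8/7)
  +(−1)^0/∏(0,2,2,1,0,1)! = 1/4  (running 1/4)
  +(−1)^1/∏(1,1,1,0,1,2)! = -1/2  (running -1/4)
⟨..|..⟩ = √(8/7)·(-1/4) = -0.267261

−√(1/14) ≈ -0.267261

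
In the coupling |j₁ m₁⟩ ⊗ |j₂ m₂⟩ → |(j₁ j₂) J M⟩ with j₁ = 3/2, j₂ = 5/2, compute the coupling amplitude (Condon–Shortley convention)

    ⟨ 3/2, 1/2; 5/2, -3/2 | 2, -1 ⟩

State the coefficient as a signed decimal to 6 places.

+√(1/42) = +0.154303

√[5·2!1!3!/7! · 2!1!1!4!1!3!] = √(24/7)
  +(−1)^0/∏(0,2,1,1,0,2)! = 1/4  (running 1/4)
  +(−1)^1/∏(1,1,0,0,1,3)! = -1/6  (running 1/12)
⟨..|..⟩ = √(24/7)·(1/12) = +0.154303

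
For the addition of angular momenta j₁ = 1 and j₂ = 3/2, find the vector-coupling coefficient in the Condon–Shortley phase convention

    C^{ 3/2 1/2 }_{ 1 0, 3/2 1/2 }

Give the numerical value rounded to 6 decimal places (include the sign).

-0.258199

√[4·1!1!2!/5! · 1!1!2!1!2!1!] = √(4/15)
  +(−1)^0/∏(0,1,1,2,0,0)! = 1/2  (running 1/2)
  +(−1)^1/∏(1,0,0,1,1,1)! = -1  (running -1/2)
⟨..|..⟩ = √(4/15)·(-1/2) = -0.258199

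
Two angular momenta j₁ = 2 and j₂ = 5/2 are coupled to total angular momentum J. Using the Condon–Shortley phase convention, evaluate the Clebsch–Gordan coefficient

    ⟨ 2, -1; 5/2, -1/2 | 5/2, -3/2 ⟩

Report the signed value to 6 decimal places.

−√(6/35) = -0.414039

triangle: 2!×2!×3!/8! = 24/40320
(j±m)!: 1!×3!×2!×3!×1!×4! = 1728
prefactor² = (2J+1)×Δ×N² = 216/35
  k=1: −1/(1!×1!×2!×1!×0!×2!) = -1/4
  k=2: +1/(2!×0!×1!×0!×1!×3!) = 1/12
Σ = -1/6  ⇒  CG² = 216/35×(-1/6)² = 6/35
CG = −√(6/35) = -0.414039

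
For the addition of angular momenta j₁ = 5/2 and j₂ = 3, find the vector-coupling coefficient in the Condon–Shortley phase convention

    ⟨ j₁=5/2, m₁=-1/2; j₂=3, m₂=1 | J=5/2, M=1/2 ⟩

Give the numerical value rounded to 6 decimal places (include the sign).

j₁+j₂−J=3  J+j₁−j₂=2  J−j₁+j₂=3  j₁+j₂+J+1=9
(j₁±m₁, j₂±m₂, J±M) = (2,3,4,2,3,2)
P² = 288/35
sum k=1..3:
  [1] −1/24 = -1/24
  [2] +1/4 = 1/4
  [3] −1/24 = -1/24
S = 1/6
C² = P²·S² = 8/35 ; C = +0.478091

+0.478091  (= +√(8/35))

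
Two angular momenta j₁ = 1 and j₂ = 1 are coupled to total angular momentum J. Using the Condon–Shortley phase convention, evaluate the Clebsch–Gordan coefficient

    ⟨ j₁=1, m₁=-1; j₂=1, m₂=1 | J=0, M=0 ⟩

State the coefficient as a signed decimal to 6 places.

+0.577350

triangle: 2!*0!*0!/3! = 2/6
(j±m)!: 0!*2!*2!*0!*0!*0! = 4
prefactor² = (2J+1)*Δ*N² = 4/3
  k=2: +1/(2!*0!*0!*0!*0!*0!) = 1/2
Σ = 1/2  ⇒  CG² = 4/3*1/2² = 1/3
CG = +√(1/3) = +0.577350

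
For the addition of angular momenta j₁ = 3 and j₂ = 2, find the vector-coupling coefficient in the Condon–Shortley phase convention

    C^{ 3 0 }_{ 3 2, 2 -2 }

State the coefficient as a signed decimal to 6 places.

+√(1/3) = +0.577350

√[7·2!4!2!/9! · 5!1!0!4!3!3!] = √(192)
  +(−1)^0/∏(0,2,1,0,3,2)! = 1/24  (running 1/24)
⟨..|..⟩ = √(192)·(1/24) = +0.577350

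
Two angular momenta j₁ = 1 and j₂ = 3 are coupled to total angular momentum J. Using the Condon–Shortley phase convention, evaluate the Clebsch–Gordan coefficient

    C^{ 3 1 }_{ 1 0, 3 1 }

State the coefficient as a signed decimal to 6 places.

-0.288675  (= −√(1/12))

√[7·1!1!5!/8! · 1!1!4!2!4!2!] = √(48)
  +(−1)^0/∏(0,1,1,4,0,1)! = 1/24  (running 1/24)
  +(−1)^1/∏(1,0,0,3,1,2)! = -1/12  (running -1/24)
⟨..|..⟩ = √(48)·(-1/24) = -0.288675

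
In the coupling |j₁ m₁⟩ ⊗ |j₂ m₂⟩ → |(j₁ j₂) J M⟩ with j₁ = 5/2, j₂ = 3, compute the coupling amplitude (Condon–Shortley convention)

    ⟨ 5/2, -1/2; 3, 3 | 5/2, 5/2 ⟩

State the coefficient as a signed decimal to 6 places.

triangle: 3!·2!·3!/9! = 72/362880
(j±m)!: 2!·3!·6!·0!·5!·0! = 1036800
prefactor² = (2J+1)·Δ·N² = 8640/7
  k=3: −1/(3!·0!·0!·3!·2!·0!) = -1/72
Σ = -1/72  ⇒  CG² = 8640/7·(-1/72)² = 5/21
CG = −√(5/21) = -0.487950

−√(5/21) ≈ -0.487950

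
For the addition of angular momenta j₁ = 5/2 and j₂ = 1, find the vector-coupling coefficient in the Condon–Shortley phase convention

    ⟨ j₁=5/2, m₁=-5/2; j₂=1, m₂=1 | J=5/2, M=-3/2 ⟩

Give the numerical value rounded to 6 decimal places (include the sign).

j₁+j₂−J=1  J+j₁−j₂=4  J−j₁+j₂=1  j₁+j₂+J+1=7
(j₁±m₁, j₂±m₂, J±M) = (0,5,2,0,1,4)
P² = 1152/7
sum k=1..1:
  [1] −1/24 = -1/24
S = -1/24
C² = P²·S² = 2/7 ; C = -0.534522

-0.534522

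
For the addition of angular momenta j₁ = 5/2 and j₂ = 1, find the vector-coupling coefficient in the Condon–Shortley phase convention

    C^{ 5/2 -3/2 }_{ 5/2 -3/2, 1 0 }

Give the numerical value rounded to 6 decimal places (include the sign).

j₁+j₂−J=1  J+j₁−j₂=4  J−j₁+j₂=1  j₁+j₂+J+1=7
(j₁±m₁, j₂±m₂, J±M) = (1,4,1,1,1,4)
P² = 576/35
sum k=0..1:
  [0] +1/24 = 1/24
  [1] −1/6 = -1/6
S = -1/8
C² = P²·S² = 9/35 ; C = -0.507093

−√(9/35) = -0.507093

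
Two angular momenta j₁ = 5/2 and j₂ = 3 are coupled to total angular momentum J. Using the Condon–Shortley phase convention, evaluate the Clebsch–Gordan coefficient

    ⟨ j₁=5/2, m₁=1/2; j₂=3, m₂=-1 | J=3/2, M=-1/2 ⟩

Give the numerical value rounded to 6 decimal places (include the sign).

triangle: 4!·1!·2!/8! = 48/40320
(j±m)!: 3!·2!·2!·4!·1!·2! = 1152
prefactor² = (2J+1)·Δ·N² = 192/35
  k=1: −1/(1!·3!·1!·1!·0!·1!) = -1/6
  k=2: +1/(2!·2!·0!·0!·1!·2!) = 1/8
Σ = -1/24  ⇒  CG² = 192/35·(-1/24)² = 1/105
CG = −√(1/105) = -0.097590

−√(1/105) ≈ -0.097590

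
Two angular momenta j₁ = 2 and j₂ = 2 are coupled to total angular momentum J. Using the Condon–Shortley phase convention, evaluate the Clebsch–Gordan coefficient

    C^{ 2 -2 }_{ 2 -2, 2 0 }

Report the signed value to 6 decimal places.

+0.534522

√[5·2!2!2!/7! · 0!4!2!2!0!4!] = √(128/7)
  +(−1)^2/∏(2,0,2,0,0,2)! = 1/8  (running 1/8)
⟨..|..⟩ = √(128/7)·(1/8) = +0.534522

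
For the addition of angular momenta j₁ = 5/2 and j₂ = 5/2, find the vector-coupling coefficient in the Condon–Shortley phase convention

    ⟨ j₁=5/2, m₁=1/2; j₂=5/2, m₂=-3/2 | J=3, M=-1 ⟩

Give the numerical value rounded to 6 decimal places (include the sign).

+0.182574

j₁+j₂−J=2  J+j₁−j₂=3  J−j₁+j₂=3  j₁+j₂+J+1=9
(j₁±m₁, j₂±m₂, J±M) = (3,2,1,4,2,4)
P² = 96/5
sum k=0..1:
  [0] +1/8 = 1/8
  [1] −1/12 = -1/12
S = 1/24
C² = P²·S² = 1/30 ; C = +0.182574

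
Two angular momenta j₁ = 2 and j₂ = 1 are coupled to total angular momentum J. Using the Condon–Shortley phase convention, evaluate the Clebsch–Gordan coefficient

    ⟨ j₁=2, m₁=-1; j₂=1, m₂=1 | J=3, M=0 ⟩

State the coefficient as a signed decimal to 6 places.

+√(1/5) ≈ +0.447214

triangle: 0!*4!*2!/7! = 48/5040
(j±m)!: 1!*3!*2!*0!*3!*3! = 432
prefactor² = (2J+1)*Δ*N² = 144/5
  k=0: +1/(0!*0!*3!*2!*1!*0!) = 1/12
Σ = 1/12  ⇒  CG² = 144/5*1/12² = 1/5
CG = +√(1/5) = +0.447214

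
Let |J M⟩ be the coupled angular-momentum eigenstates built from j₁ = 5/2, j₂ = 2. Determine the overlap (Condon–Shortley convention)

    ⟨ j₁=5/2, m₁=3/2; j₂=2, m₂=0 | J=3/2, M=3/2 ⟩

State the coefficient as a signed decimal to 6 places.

−√(12/35) ≈ -0.585540

j₁+j₂−J=3  J+j₁−j₂=2  J−j₁+j₂=1  j₁+j₂+J+1=7
(j₁±m₁, j₂±m₂, J±M) = (4,1,2,2,3,0)
P² = 192/35
sum k=1..1:
  [1] −1/4 = -1/4
S = -1/4
C² = P²·S² = 12/35 ; C = -0.585540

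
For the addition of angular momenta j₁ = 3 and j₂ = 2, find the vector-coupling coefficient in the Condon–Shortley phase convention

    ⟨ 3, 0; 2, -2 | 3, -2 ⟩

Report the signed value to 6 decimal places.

+√(1/3) = +0.577350

j₁+j₂−J=2  J+j₁−j₂=4  J−j₁+j₂=2  j₁+j₂+J+1=9
(j₁±m₁, j₂±m₂, J±M) = (3,3,0,4,1,5)
P² = 192
sum k=0..0:
  [0] +1/24 = 1/24
S = 1/24
C² = P²·S² = 1/3 ; C = +0.577350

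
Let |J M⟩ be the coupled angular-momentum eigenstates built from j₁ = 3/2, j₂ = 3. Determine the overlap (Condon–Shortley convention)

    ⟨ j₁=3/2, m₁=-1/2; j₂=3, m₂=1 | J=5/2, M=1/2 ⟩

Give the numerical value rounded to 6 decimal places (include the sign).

−√(1/70) ≈ -0.119523

√[6·2!1!4!/8! · 1!2!4!2!3!2!] = √(288/35)
  +(−1)^1/∏(1,1,1,3,0,1)! = -1/6  (running -1/6)
  +(−1)^2/∏(2,0,0,2,1,2)! = 1/8  (running -1/24)
⟨..|..⟩ = √(288/35)·(-1/24) = -0.119523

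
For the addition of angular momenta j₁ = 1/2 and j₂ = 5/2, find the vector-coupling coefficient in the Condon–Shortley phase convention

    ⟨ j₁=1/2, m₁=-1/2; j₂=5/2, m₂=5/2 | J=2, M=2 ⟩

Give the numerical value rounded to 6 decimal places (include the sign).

-0.912871  (= −√(5/6))

triangle: 1!*0!*4!/6! = 24/720
(j±m)!: 0!*1!*5!*0!*4!*0! = 2880
prefactor² = (2J+1)*Δ*N² = 480
  k=1: −1/(1!*0!*0!*4!*0!*0!) = -1/24
Σ = -1/24  ⇒  CG² = 480*(-1/24)² = 5/6
CG = −√(5/6) = -0.912871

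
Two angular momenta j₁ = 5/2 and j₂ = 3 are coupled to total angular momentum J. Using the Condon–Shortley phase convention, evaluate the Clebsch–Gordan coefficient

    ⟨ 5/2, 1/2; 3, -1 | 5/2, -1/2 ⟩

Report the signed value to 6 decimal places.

j₁+j₂−J=3  J+j₁−j₂=2  J−j₁+j₂=3  j₁+j₂+J+1=9
(j₁±m₁, j₂±m₂, J±M) = (3,2,2,4,2,3)
P² = 288/35
sum k=0..2:
  [0] +1/24 = 1/24
  [1] −1/4 = -1/4
  [2] +1/24 = 1/24
S = -1/6
C² = P²·S² = 8/35 ; C = -0.478091

-0.478091  (= −√(8/35))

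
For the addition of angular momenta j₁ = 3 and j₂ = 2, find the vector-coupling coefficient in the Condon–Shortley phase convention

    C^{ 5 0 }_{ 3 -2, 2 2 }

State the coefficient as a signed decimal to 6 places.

+0.154303  (= +√(1/42))

√[11·0!6!4!/11! · 1!5!4!0!5!5!] = √(1382400/7)
  +(−1)^0/∏(0,0,5,4,1,0)! = 1/2880  (running 1/2880)
⟨..|..⟩ = √(1382400/7)·(1/2880) = +0.154303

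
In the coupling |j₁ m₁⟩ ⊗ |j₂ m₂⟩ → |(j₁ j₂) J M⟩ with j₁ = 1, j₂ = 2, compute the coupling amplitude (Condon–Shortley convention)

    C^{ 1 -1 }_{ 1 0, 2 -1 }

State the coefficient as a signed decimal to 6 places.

−√(3/10) ≈ -0.547723

triangle: 2!×0!×2!/5! = 4/120
(j±m)!: 1!×1!×1!×3!×0!×2! = 12
prefactor² = (2J+1)×Δ×N² = 6/5
  k=1: −1/(1!×1!×0!×0!×0!×2!) = -1/2
Σ = -1/2  ⇒  CG² = 6/5×(-1/2)² = 3/10
CG = −√(3/10) = -0.547723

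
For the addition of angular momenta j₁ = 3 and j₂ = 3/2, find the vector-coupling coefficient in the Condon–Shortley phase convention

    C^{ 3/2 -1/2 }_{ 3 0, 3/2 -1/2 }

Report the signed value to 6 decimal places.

−√(9/35) = -0.507093

√[4·3!3!0!/7! · 3!3!1!2!1!2!] = √(144/35)
  +(−1)^1/∏(1,2,2,0,1,0)! = -1/4  (running -1/4)
⟨..|..⟩ = √(144/35)·(-1/4) = -0.507093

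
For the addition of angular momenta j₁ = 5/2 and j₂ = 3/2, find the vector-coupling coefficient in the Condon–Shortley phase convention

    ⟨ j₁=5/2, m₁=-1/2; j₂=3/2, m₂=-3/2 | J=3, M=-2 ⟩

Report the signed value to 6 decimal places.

j₁+j₂−J=1  J+j₁−j₂=4  J−j₁+j₂=2  j₁+j₂+J+1=8
(j₁±m₁, j₂±m₂, J±M) = (2,3,0,3,1,5)
P² = 72
sum k=0..0:
  [0] +1/12 = 1/12
S = 1/12
C² = P²·S² = 1/2 ; C = +0.707107

+0.707107  (= +√(1/2))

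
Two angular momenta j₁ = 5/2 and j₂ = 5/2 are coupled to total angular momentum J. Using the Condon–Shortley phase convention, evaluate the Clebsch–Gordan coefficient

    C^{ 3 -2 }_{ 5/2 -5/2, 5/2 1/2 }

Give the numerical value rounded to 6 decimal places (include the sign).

√[7·2!3!3!/9! · 0!5!3!2!1!5!] = √(240)
  +(−1)^2/∏(2,0,3,1,0,2)! = 1/24  (running 1/24)
⟨..|..⟩ = √(240)·(1/24) = +0.645497

+0.645497  (= +√(5/12))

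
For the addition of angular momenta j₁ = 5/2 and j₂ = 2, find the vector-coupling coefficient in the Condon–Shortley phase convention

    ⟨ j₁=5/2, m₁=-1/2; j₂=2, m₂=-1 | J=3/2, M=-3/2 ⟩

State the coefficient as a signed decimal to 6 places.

triangle: 3!×2!×1!/7! = 12/5040
(j±m)!: 2!×3!×1!×3!×0!×3! = 432
prefactor² = (2J+1)×Δ×N² = 144/35
  k=1: −1/(1!×2!×2!×0!×0!×1!) = -1/4
Σ = -1/4  ⇒  CG² = 144/35×(-1/4)² = 9/35
CG = −√(9/35) = -0.507093

-0.507093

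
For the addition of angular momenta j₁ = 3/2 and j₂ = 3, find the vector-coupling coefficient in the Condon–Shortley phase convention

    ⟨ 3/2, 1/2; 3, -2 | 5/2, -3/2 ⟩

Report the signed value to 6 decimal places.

+√(1/14) ≈ +0.267261

triangle: 2!·1!·4!/8! = 48/40320
(j±m)!: 2!·1!·1!·5!·1!·4! = 5760
prefactor² = (2J+1)·Δ·N² = 288/7
  k=0: +1/(0!·2!·1!·1!·0!·3!) = 1/12
  k=1: −1/(1!·1!·0!·0!·1!·4!) = -1/24
Σ = 1/24  ⇒  CG² = 288/7·1/24² = 1/14
CG = +√(1/14) = +0.267261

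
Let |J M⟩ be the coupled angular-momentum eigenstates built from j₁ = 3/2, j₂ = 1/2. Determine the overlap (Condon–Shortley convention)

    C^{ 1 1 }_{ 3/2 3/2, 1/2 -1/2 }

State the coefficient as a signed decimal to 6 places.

+0.866025  (= +√(3/4))

j₁+j₂−J=1  J+j₁−j₂=2  J−j₁+j₂=0  j₁+j₂+J+1=4
(j₁±m₁, j₂±m₂, J±M) = (3,0,0,1,2,0)
P² = 3
sum k=0..0:
  [0] +1/2 = 1/2
S = 1/2
C² = P²·S² = 3/4 ; C = +0.866025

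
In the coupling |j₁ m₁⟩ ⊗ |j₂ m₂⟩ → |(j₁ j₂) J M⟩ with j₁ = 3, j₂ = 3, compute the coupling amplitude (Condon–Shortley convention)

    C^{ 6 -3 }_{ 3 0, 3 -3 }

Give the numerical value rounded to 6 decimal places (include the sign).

+√(1/11) ≈ +0.301511

j₁+j₂−J=0  J+j₁−j₂=6  J−j₁+j₂=6  j₁+j₂+J+1=13
(j₁±m₁, j₂±m₂, J±M) = (3,3,0,6,3,9)
P² = 671846400/11
sum k=0..0:
  [0] +1/25920 = 1/25920
S = 1/25920
C² = P²·S² = 1/11 ; C = +0.301511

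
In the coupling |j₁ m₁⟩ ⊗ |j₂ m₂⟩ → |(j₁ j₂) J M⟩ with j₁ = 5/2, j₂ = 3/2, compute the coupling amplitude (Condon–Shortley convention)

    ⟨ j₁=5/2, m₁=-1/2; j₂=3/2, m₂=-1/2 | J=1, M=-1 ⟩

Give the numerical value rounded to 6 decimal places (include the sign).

triangle: 3!*2!*0!/6! = 12/720
(j±m)!: 2!*3!*1!*2!*0!*2! = 48
prefactor² = (2J+1)*Δ*N² = 12/5
  k=1: −1/(1!*2!*2!*0!*0!*0!) = -1/4
Σ = -1/4  ⇒  CG² = 12/5*(-1/4)² = 3/20
CG = −√(3/20) = -0.387298

−√(3/20) = -0.387298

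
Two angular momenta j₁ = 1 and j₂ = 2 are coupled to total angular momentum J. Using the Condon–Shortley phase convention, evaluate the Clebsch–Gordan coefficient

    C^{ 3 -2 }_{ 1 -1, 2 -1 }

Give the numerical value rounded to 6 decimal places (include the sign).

√[7·0!2!4!/7! · 0!2!1!3!1!5!] = √(96)
  +(−1)^0/∏(0,0,2,1,0,3)! = 1/12  (running 1/12)
⟨..|..⟩ = √(96)·(1/12) = +0.816497

+0.816497  (= +√(2/3))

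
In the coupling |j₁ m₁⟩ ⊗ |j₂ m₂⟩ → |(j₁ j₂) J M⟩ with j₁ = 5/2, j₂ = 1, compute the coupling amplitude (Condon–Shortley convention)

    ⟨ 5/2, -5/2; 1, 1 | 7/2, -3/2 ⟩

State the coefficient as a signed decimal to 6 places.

j₁+j₂−J=0  J+j₁−j₂=5  J−j₁+j₂=2  j₁+j₂+J+1=8
(j₁±m₁, j₂±m₂, J±M) = (0,5,2,0,2,5)
P² = 19200/7
sum k=0..0:
  [0] +1/240 = 1/240
S = 1/240
C² = P²·S² = 1/21 ; C = +0.218218

+√(1/21) = +0.218218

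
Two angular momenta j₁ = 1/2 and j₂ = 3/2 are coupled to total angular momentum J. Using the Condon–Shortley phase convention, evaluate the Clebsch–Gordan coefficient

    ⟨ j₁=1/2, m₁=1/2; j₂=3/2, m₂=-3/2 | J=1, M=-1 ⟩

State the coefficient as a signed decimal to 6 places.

+√(3/4) ≈ +0.866025

triangle: 1!·0!·2!/4! = 2/24
(j±m)!: 1!·0!·0!·3!·0!·2! = 12
prefactor² = (2J+1)·Δ·N² = 3
  k=0: +1/(0!·1!·0!·0!·0!·2!) = 1/2
Σ = 1/2  ⇒  CG² = 3·1/2² = 3/4
CG = +√(3/4) = +0.866025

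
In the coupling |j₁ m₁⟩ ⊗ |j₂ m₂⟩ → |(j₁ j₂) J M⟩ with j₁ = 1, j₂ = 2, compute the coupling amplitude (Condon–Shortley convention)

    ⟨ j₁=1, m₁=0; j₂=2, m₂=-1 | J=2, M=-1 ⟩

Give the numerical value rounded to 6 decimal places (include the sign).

+0.408248  (= +√(1/6))

√[5·1!1!3!/6! · 1!1!1!3!1!3!] = √(3/2)
  +(−1)^0/∏(0,1,1,1,0,2)! = 1/2  (running 1/2)
  +(−1)^1/∏(1,0,0,0,1,3)! = -1/6  (running 1/3)
⟨..|..⟩ = √(3/2)·(1/3) = +0.408248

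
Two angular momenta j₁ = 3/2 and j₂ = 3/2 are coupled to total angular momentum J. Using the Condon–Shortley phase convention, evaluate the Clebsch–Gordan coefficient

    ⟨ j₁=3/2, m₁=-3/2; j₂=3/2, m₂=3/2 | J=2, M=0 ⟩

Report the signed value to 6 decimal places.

triangle: 1!·2!·2!/6! = 4/720
(j±m)!: 0!·3!·3!·0!·2!·2! = 144
prefactor² = (2J+1)·Δ·N² = 4
  k=1: −1/(1!·0!·2!·2!·0!·0!) = -1/4
Σ = -1/4  ⇒  CG² = 4·(-1/4)² = 1/4
CG = −√(1/4) = -0.500000

-0.500000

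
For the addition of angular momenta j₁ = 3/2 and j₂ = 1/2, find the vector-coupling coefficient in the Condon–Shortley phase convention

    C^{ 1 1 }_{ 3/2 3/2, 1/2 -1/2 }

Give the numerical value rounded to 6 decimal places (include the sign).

triangle: 1!×2!×0!/4! = 2/24
(j±m)!: 3!×0!×0!×1!×2!×0! = 12
prefactor² = (2J+1)×Δ×N² = 3
  k=0: +1/(0!×1!×0!×0!×2!×0!) = 1/2
Σ = 1/2  ⇒  CG² = 3×1/2² = 3/4
CG = +√(3/4) = +0.866025

+√(3/4) = +0.866025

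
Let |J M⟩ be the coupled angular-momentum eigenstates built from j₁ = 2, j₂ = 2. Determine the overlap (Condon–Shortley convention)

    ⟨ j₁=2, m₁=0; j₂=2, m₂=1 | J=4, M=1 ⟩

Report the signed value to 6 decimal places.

√[9·0!4!4!/9! · 2!2!3!1!5!3!] = √(1728/7)
  +(−1)^0/∏(0,0,2,3,2,1)! = 1/24  (running 1/24)
⟨..|..⟩ = √(1728/7)·(1/24) = +0.654654

+√(3/7) = +0.654654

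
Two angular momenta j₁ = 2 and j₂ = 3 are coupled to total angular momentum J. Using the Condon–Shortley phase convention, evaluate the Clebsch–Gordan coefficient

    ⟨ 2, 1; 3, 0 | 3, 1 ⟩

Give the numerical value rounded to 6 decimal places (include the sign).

−√(1/30) = -0.182574

triangle: 2!×2!×4!/9! = 96/362880
(j±m)!: 3!×1!×3!×3!×4!×2! = 10368
prefactor² = (2J+1)×Δ×N² = 96/5
  k=0: +1/(0!×2!×1!×3!×1!×1!) = 1/12
  k=1: −1/(1!×1!×0!×2!×2!×2!) = -1/8
Σ = -1/24  ⇒  CG² = 96/5×(-1/24)² = 1/30
CG = −√(1/30) = -0.182574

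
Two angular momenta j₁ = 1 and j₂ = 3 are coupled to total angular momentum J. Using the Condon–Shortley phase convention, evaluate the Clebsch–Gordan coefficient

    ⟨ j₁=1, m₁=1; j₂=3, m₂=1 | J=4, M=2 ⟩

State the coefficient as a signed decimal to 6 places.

+0.731925  (= +√(15/28))

√[9·0!2!6!/9! · 2!0!4!2!6!2!] = √(34560/7)
  +(−1)^0/∏(0,0,0,4,2,2)! = 1/96  (running 1/96)
⟨..|..⟩ = √(34560/7)·(1/96) = +0.731925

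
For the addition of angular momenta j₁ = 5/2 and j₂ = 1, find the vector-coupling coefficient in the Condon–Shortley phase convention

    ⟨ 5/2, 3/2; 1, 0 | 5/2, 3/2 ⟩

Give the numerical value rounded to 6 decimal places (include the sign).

+0.507093  (= +√(9/35))

j₁+j₂−J=1  J+j₁−j₂=4  J−j₁+j₂=1  j₁+j₂+J+1=7
(j₁±m₁, j₂±m₂, J±M) = (4,1,1,1,4,1)
P² = 576/35
sum k=0..1:
  [0] +1/6 = 1/6
  [1] −1/24 = -1/24
S = 1/8
C² = P²·S² = 9/35 ; C = +0.507093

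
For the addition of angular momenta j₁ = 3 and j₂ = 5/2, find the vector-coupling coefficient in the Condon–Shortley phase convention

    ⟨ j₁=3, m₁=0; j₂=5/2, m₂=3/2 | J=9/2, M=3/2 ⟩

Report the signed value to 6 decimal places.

-0.540562

j₁+j₂−J=1  J+j₁−j₂=5  J−j₁+j₂=4  j₁+j₂+J+1=11
(j₁±m₁, j₂±m₂, J±M) = (3,3,4,1,6,3)
P² = 207360/77
sum k=0..1:
  [0] +1/288 = 1/288
  [1] −1/72 = -1/72
S = -1/96
C² = P²·S² = 45/154 ; C = -0.540562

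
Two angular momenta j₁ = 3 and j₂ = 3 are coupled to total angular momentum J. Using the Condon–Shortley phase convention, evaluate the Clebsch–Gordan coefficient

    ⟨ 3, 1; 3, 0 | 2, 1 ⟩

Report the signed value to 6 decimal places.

+0.154303  (= +√(1/42))

√[5·4!2!2!/9! · 4!2!3!3!3!1!] = √(96/7)
  +(−1)^1/∏(1,3,1,2,1,0)! = -1/12  (running -1/12)
  +(−1)^2/∏(2,2,0,1,2,1)! = 1/8  (running 1/24)
⟨..|..⟩ = √(96/7)·(1/24) = +0.154303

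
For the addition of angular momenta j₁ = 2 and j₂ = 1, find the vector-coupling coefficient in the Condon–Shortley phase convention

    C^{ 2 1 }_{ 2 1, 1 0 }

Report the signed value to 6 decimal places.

+√(1/6) ≈ +0.408248

triangle: 1!*3!*1!/6! = 6/720
(j±m)!: 3!*1!*1!*1!*3!*1! = 36
prefactor² = (2J+1)*Δ*N² = 3/2
  k=0: +1/(0!*1!*1!*1!*2!*0!) = 1/2
  k=1: −1/(1!*0!*0!*0!*3!*1!) = -1/6
Σ = 1/3  ⇒  CG² = 3/2*1/3² = 1/6
CG = +√(1/6) = +0.408248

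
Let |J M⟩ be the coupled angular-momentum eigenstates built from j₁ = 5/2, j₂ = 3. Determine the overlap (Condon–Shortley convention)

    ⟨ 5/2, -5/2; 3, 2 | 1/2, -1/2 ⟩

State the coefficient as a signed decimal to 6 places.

-0.218218  (= −√(1/21))

j₁+j₂−J=5  J+j₁−j₂=0  J−j₁+j₂=1  j₁+j₂+J+1=7
(j₁±m₁, j₂±m₂, J±M) = (0,5,5,1,0,1)
P² = 4800/7
sum k=5..5:
  [5] −1/120 = -1/120
S = -1/120
C² = P²·S² = 1/21 ; C = -0.218218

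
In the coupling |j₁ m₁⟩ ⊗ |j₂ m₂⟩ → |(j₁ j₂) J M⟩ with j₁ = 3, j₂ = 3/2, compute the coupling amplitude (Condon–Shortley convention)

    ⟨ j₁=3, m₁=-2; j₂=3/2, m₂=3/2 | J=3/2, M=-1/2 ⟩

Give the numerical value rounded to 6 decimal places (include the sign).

−√(2/7) = -0.534522

triangle: 3!×3!×0!/7! = 36/5040
(j±m)!: 1!×5!×3!×0!×1!×2! = 1440
prefactor² = (2J+1)×Δ×N² = 288/7
  k=3: −1/(3!×0!×2!×0!×1!×0!) = -1/12
Σ = -1/12  ⇒  CG² = 288/7×(-1/12)² = 2/7
CG = −√(2/7) = -0.534522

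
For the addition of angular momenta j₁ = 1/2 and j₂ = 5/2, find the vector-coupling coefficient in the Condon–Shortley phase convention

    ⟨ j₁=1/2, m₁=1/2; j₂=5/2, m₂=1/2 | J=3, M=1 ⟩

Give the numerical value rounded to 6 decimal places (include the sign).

+0.816497

j₁+j₂−J=0  J+j₁−j₂=1  J−j₁+j₂=5  j₁+j₂+J+1=7
(j₁±m₁, j₂±m₂, J±M) = (1,0,3,2,4,2)
P² = 96
sum k=0..0:
  [0] +1/12 = 1/12
S = 1/12
C² = P²·S² = 2/3 ; C = +0.816497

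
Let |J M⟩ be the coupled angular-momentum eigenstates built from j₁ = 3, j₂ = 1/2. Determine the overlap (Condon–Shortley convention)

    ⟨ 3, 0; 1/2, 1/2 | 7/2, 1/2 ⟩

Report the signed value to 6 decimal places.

+√(4/7) = +0.755929

√[8·0!6!1!/8! · 3!3!1!0!4!3!] = √(5184/7)
  +(−1)^0/∏(0,0,3,1,3,0)! = 1/36  (running 1/36)
⟨..|..⟩ = √(5184/7)·(1/36) = +0.755929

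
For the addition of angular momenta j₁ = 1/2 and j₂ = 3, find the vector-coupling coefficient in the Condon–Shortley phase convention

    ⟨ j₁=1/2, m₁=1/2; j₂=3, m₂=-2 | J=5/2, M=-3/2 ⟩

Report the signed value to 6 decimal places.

triangle: 1!*0!*5!/7! = 120/5040
(j±m)!: 1!*0!*1!*5!*1!*4! = 2880
prefactor² = (2J+1)*Δ*N² = 2880/7
  k=0: +1/(0!*1!*0!*1!*0!*4!) = 1/24
Σ = 1/24  ⇒  CG² = 2880/7*1/24² = 5/7
CG = +√(5/7) = +0.845154

+√(5/7) = +0.845154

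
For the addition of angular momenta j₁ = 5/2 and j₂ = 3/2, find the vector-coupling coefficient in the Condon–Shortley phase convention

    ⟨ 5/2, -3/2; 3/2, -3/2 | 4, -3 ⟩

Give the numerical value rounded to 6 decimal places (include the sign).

+0.790569

√[9·0!5!3!/9! · 1!4!0!3!1!7!] = √(12960)
  +(−1)^0/∏(0,0,4,0,1,3)! = 1/144  (running 1/144)
⟨..|..⟩ = √(12960)·(1/144) = +0.790569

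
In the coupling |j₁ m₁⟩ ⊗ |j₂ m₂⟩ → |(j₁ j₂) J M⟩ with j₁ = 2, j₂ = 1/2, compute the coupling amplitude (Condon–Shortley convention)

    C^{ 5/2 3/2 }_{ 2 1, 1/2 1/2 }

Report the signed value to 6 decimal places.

j₁+j₂−J=0  J+j₁−j₂=4  J−j₁+j₂=1  j₁+j₂+J+1=6
(j₁±m₁, j₂±m₂, J±M) = (3,1,1,0,4,1)
P² = 144/5
sum k=0..0:
  [0] +1/6 = 1/6
S = 1/6
C² = P²·S² = 4/5 ; C = +0.894427

+√(4/5) ≈ +0.894427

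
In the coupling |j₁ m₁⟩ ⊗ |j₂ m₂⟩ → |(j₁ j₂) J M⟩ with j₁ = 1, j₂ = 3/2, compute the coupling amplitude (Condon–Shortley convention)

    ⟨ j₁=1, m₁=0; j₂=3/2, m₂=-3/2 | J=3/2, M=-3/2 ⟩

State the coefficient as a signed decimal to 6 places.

+√(3/5) = +0.774597

√[4·1!1!2!/5! · 1!1!0!3!0!3!] = √(12/5)
  +(−1)^0/∏(0,1,1,0,0,2)! = 1/2  (running 1/2)
⟨..|..⟩ = √(12/5)·(1/2) = +0.774597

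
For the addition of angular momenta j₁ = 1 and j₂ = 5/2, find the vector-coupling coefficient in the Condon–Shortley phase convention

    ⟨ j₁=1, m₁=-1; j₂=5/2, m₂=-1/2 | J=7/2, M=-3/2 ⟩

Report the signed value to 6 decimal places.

+0.690066  (= +√(10/21))

triangle: 0!*2!*5!/8! = 240/40320
(j±m)!: 0!*2!*2!*3!*2!*5! = 5760
prefactor² = (2J+1)*Δ*N² = 1920/7
  k=0: +1/(0!*0!*2!*2!*0!*3!) = 1/24
Σ = 1/24  ⇒  CG² = 1920/7*1/24² = 10/21
CG = +√(10/21) = +0.690066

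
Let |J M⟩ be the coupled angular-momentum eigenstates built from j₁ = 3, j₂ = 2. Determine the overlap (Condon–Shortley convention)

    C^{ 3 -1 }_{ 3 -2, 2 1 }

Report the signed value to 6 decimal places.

+√(1/4) ≈ +0.500000

j₁+j₂−J=2  J+j₁−j₂=4  J−j₁+j₂=2  j₁+j₂+J+1=9
(j₁±m₁, j₂±m₂, J±M) = (1,5,3,1,2,4)
P² = 64
sum k=1..2:
  [1] −1/48 = -1/48
  [2] +1/12 = 1/12
S = 1/16
C² = P²·S² = 1/4 ; C = +0.500000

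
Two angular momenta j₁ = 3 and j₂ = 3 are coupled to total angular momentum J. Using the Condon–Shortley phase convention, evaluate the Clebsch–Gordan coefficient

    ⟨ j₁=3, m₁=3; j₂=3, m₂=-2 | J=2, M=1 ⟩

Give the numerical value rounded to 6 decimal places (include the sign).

+√(25/84) = +0.545545

triangle: 4!·2!·2!/9! = 96/362880
(j±m)!: 6!·0!·1!·5!·3!·1! = 518400
prefactor² = (2J+1)·Δ·N² = 4800/7
  k=0: +1/(0!·4!·0!·1!·2!·1!) = 1/48
Σ = 1/48  ⇒  CG² = 4800/7·1/48² = 25/84
CG = +√(25/84) = +0.545545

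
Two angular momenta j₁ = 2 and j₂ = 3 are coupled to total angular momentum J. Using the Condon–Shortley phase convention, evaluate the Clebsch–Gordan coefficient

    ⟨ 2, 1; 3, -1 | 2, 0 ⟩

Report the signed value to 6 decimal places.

j₁+j₂−J=3  J+j₁−j₂=1  J−j₁+j₂=3  j₁+j₂+J+1=8
(j₁±m₁, j₂±m₂, J±M) = (3,1,2,4,2,2)
P² = 36/7
sum k=0..1:
  [0] +1/12 = 1/12
  [1] −1/4 = -1/4
S = -1/6
C² = P²·S² = 1/7 ; C = -0.377964

-0.377964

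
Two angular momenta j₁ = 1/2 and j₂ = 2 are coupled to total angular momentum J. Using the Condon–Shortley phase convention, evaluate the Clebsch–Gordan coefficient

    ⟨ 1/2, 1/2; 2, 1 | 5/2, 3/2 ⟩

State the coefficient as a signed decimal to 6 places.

√[6·0!1!4!/6! · 1!0!3!1!4!1!] = √(144/5)
  +(−1)^0/∏(0,0,0,3,1,1)! = 1/6  (running 1/6)
⟨..|..⟩ = √(144/5)·(1/6) = +0.894427

+0.894427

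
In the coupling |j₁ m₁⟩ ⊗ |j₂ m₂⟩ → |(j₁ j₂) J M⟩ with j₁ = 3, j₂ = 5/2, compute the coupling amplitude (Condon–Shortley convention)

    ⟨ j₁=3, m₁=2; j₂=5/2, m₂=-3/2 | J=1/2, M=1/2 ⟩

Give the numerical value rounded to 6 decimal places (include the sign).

j₁+j₂−J=5  J+j₁−j₂=1  J−j₁+j₂=0  j₁+j₂+J+1=7
(j₁±m₁, j₂±m₂, J±M) = (5,1,1,4,1,0)
P² = 960/7
sum k=1..1:
  [1] −1/24 = -1/24
S = -1/24
C² = P²·S² = 5/21 ; C = -0.487950

-0.487950  (= −√(5/21))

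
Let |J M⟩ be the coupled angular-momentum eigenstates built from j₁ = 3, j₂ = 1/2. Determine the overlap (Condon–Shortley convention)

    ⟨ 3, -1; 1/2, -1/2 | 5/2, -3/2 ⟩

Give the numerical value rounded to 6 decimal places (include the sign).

j₁+j₂−J=1  J+j₁−j₂=5  J−j₁+j₂=0  j₁+j₂+J+1=7
(j₁±m₁, j₂±m₂, J±M) = (2,4,0,1,1,4)
P² = 1152/7
sum k=0..0:
  [0] +1/24 = 1/24
S = 1/24
C² = P²·S² = 2/7 ; C = +0.534522

+√(2/7) ≈ +0.534522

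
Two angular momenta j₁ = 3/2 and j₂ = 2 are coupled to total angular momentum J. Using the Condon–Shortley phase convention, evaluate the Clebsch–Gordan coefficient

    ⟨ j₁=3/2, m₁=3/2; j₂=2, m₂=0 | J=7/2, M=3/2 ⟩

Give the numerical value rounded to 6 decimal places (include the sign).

√[8·0!3!4!/8! · 3!0!2!2!5!2!] = √(1152/7)
  +(−1)^0/∏(0,0,0,2,3,2)! = 1/24  (running 1/24)
⟨..|..⟩ = √(1152/7)·(1/24) = +0.534522

+0.534522  (= +√(2/7))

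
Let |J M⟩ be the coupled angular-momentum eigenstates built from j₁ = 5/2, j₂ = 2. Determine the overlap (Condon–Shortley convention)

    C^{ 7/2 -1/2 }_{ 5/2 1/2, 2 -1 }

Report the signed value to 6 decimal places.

+√(14/45) = +0.557773

triangle: 1!·4!·3!/9! = 144/362880
(j±m)!: 3!·2!·1!·3!·3!·4! = 10368
prefactor² = (2J+1)·Δ·N² = 1152/35
  k=0: +1/(0!·1!·2!·1!·2!·2!) = 1/8
  k=1: −1/(1!·0!·1!·0!·3!·3!) = -1/36
Σ = 7/72  ⇒  CG² = 1152/35·7/72² = 14/45
CG = +√(14/45) = +0.557773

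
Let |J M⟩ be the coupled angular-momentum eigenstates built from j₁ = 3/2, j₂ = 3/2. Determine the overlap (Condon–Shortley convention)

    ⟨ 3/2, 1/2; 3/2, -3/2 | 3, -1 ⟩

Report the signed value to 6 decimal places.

√[7·0!3!3!/7! · 2!1!0!3!2!4!] = √(144/5)
  +(−1)^0/∏(0,0,1,0,2,3)! = 1/12  (running 1/12)
⟨..|..⟩ = √(144/5)·(1/12) = +0.447214

+√(1/5) = +0.447214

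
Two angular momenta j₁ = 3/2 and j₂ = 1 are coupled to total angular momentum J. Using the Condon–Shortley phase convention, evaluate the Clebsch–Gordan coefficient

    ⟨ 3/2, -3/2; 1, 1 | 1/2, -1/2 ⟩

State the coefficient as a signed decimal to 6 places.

√[2·2!1!0!/4! · 0!3!2!0!0!1!] = √(2)
  +(−1)^2/∏(2,0,1,0,0,0)! = 1/2  (running 1/2)
⟨..|..⟩ = √(2)·(1/2) = +0.707107

+0.707107  (= +√(1/2))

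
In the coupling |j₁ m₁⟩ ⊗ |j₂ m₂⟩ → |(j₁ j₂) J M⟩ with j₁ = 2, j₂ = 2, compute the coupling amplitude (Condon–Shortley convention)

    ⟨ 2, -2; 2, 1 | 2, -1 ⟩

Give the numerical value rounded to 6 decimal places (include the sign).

+0.654654

√[5·2!2!2!/7! · 0!4!3!1!1!3!] = √(48/7)
  +(−1)^2/∏(2,0,2,1,0,1)! = 1/4  (running 1/4)
⟨..|..⟩ = √(48/7)·(1/4) = +0.654654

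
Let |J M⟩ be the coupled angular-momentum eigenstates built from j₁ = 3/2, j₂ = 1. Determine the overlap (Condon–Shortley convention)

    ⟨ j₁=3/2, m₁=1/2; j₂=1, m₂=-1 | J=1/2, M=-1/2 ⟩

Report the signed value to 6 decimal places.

√[2·2!1!0!/4! · 2!1!0!2!0!1!] = √(2/3)
  +(−1)^0/∏(0,2,1,0,0,0)! = 1/2  (running 1/2)
⟨..|..⟩ = √(2/3)·(1/2) = +0.408248

+0.408248  (= +√(1/6))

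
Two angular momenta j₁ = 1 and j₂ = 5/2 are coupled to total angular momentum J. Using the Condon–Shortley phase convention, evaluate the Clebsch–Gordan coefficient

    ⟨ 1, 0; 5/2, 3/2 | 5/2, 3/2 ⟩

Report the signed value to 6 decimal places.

-0.507093  (= −√(9/35))

triangle: 1!*1!*4!/7! = 24/5040
(j±m)!: 1!*1!*4!*1!*4!*1! = 576
prefactor² = (2J+1)*Δ*N² = 576/35
  k=0: +1/(0!*1!*1!*4!*0!*0!) = 1/24
  k=1: −1/(1!*0!*0!*3!*1!*1!) = -1/6
Σ = -1/8  ⇒  CG² = 576/35*(-1/8)² = 9/35
CG = −√(9/35) = -0.507093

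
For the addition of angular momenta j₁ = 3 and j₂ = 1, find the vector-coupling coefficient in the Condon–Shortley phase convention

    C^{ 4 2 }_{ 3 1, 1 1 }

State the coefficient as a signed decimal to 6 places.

+0.731925

√[9·0!6!2!/9! · 4!2!2!0!6!2!] = √(34560/7)
  +(−1)^0/∏(0,0,2,2,4,0)! = 1/96  (running 1/96)
⟨..|..⟩ = √(34560/7)·(1/96) = +0.731925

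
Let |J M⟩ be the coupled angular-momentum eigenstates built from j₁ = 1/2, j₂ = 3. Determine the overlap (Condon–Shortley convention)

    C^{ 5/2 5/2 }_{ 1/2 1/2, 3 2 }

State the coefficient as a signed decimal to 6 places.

triangle: 1!·0!·5!/7! = 120/5040
(j±m)!: 1!·0!·5!·1!·5!·0! = 14400
prefactor² = (2J+1)·Δ·N² = 14400/7
  k=0: +1/(0!·1!·0!·5!·0!·0!) = 1/120
Σ = 1/120  ⇒  CG² = 14400/7·1/120² = 1/7
CG = +√(1/7) = +0.377964

+0.377964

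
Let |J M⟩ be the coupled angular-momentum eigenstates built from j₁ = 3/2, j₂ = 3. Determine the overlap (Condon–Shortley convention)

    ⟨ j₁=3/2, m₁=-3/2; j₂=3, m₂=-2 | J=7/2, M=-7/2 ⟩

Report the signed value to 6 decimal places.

j₁+j₂−J=1  J+j₁−j₂=2  J−j₁+j₂=5  j₁+j₂+J+1=9
(j₁±m₁, j₂±m₂, J±M) = (0,3,1,5,0,7)
P² = 19200
sum k=1..1:
  [1] −1/240 = -1/240
S = -1/240
C² = P²·S² = 1/3 ; C = -0.577350

-0.577350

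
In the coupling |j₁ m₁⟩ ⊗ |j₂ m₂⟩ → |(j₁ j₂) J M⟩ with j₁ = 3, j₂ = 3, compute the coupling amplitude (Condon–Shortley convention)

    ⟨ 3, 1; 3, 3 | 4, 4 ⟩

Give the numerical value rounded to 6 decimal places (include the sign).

triangle: 2!·4!·4!/11! = 1152/39916800
(j±m)!: 4!·2!·6!·0!·8!·0! = 1393459200
prefactor² = (2J+1)·Δ·N² = 3981312/11
  k=2: +1/(2!·0!·0!·4!·4!·0!) = 1/1152
Σ = 1/1152  ⇒  CG² = 3981312/11·1/1152² = 3/11
CG = +√(3/11) = +0.522233

+√(3/11) ≈ +0.522233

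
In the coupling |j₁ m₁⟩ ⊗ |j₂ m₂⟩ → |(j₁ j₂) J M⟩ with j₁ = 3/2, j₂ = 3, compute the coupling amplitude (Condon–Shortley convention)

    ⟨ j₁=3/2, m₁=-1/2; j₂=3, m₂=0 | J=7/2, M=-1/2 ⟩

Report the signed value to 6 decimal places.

j₁+j₂−J=1  J+j₁−j₂=2  J−j₁+j₂=5  j₁+j₂+J+1=9
(j₁±m₁, j₂±m₂, J±M) = (1,2,3,3,3,4)
P² = 384/7
sum k=0..1:
  [0] +1/24 = 1/24
  [1] −1/12 = -1/12
S = -1/24
C² = P²·S² = 2/21 ; C = -0.308607

-0.308607  (= −√(2/21))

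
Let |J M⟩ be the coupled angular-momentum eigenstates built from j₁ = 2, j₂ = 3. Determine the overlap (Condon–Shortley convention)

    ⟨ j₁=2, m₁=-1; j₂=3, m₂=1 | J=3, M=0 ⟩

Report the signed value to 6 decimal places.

√[7·2!2!4!/9! · 1!3!4!2!3!3!] = √(96/5)
  +(−1)^1/∏(1,1,2,3,0,1)! = -1/12  (running -1/12)
  +(−1)^2/∏(2,0,1,2,1,2)! = 1/8  (running 1/24)
⟨..|..⟩ = √(96/5)·(1/24) = +0.182574

+0.182574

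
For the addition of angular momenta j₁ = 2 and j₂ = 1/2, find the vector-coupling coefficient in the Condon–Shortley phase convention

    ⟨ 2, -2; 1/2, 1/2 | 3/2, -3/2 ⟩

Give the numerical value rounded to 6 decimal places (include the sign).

-0.894427  (= −√(4/5))

triangle: 1!×3!×0!/5! = 6/120
(j±m)!: 0!×4!×1!×0!×0!×3! = 144
prefactor² = (2J+1)×Δ×N² = 144/5
  k=1: −1/(1!×0!×3!×0!×0!×0!) = -1/6
Σ = -1/6  ⇒  CG² = 144/5×(-1/6)² = 4/5
CG = −√(4/5) = -0.894427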